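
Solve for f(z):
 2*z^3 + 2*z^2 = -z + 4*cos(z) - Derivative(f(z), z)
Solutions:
 f(z) = C1 - z^4/2 - 2*z^3/3 - z^2/2 + 4*sin(z)


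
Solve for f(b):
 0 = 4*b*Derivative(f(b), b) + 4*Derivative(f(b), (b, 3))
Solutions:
 f(b) = C1 + Integral(C2*airyai(-b) + C3*airybi(-b), b)


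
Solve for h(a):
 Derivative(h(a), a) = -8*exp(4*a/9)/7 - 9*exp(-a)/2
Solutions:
 h(a) = C1 - 18*exp(4*a/9)/7 + 9*exp(-a)/2


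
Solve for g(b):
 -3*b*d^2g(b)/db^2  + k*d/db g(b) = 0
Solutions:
 g(b) = C1 + b^(re(k)/3 + 1)*(C2*sin(log(b)*Abs(im(k))/3) + C3*cos(log(b)*im(k)/3))


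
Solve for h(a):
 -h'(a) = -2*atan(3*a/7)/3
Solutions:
 h(a) = C1 + 2*a*atan(3*a/7)/3 - 7*log(9*a^2 + 49)/9


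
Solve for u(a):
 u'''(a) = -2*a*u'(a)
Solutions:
 u(a) = C1 + Integral(C2*airyai(-2^(1/3)*a) + C3*airybi(-2^(1/3)*a), a)


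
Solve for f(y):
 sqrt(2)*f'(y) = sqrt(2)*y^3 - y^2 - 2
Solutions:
 f(y) = C1 + y^4/4 - sqrt(2)*y^3/6 - sqrt(2)*y


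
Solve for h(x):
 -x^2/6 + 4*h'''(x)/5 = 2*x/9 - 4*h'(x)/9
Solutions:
 h(x) = C1 + C2*sin(sqrt(5)*x/3) + C3*cos(sqrt(5)*x/3) + x^3/8 + x^2/4 - 27*x/20


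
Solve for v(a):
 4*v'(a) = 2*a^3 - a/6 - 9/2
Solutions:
 v(a) = C1 + a^4/8 - a^2/48 - 9*a/8


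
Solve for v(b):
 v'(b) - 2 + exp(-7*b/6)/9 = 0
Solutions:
 v(b) = C1 + 2*b + 2*exp(-7*b/6)/21


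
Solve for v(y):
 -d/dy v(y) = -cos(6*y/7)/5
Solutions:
 v(y) = C1 + 7*sin(6*y/7)/30


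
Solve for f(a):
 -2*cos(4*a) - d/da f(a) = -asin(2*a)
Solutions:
 f(a) = C1 + a*asin(2*a) + sqrt(1 - 4*a^2)/2 - sin(4*a)/2


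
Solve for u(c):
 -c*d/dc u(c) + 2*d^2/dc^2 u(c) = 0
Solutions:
 u(c) = C1 + C2*erfi(c/2)


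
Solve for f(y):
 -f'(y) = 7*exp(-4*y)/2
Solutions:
 f(y) = C1 + 7*exp(-4*y)/8


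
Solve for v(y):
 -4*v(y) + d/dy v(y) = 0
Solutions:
 v(y) = C1*exp(4*y)


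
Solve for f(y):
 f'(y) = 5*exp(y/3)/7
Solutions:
 f(y) = C1 + 15*exp(y/3)/7


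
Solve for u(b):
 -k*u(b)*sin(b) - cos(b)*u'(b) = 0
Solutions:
 u(b) = C1*exp(k*log(cos(b)))


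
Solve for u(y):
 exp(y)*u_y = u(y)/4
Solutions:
 u(y) = C1*exp(-exp(-y)/4)


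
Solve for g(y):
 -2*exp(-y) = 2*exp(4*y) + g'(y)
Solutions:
 g(y) = C1 - exp(4*y)/2 + 2*exp(-y)


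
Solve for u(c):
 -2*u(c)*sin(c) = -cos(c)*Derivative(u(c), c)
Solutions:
 u(c) = C1/cos(c)^2


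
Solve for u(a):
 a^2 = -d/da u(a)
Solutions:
 u(a) = C1 - a^3/3


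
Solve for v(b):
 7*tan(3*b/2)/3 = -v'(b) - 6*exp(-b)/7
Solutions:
 v(b) = C1 - 7*log(tan(3*b/2)^2 + 1)/9 + 6*exp(-b)/7


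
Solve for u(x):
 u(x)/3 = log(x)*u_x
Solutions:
 u(x) = C1*exp(li(x)/3)


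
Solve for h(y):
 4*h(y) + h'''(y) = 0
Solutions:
 h(y) = C3*exp(-2^(2/3)*y) + (C1*sin(2^(2/3)*sqrt(3)*y/2) + C2*cos(2^(2/3)*sqrt(3)*y/2))*exp(2^(2/3)*y/2)


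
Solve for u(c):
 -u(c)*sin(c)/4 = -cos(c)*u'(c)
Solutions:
 u(c) = C1/cos(c)^(1/4)


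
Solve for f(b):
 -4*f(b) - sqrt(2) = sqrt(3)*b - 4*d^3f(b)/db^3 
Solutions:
 f(b) = C3*exp(b) - sqrt(3)*b/4 + (C1*sin(sqrt(3)*b/2) + C2*cos(sqrt(3)*b/2))*exp(-b/2) - sqrt(2)/4


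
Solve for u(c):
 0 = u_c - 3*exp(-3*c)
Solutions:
 u(c) = C1 - exp(-3*c)


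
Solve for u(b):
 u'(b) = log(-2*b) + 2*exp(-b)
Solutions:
 u(b) = C1 + b*log(-b) + b*(-1 + log(2)) - 2*exp(-b)


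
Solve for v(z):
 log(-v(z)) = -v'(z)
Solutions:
 -li(-v(z)) = C1 - z


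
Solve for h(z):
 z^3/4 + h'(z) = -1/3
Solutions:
 h(z) = C1 - z^4/16 - z/3


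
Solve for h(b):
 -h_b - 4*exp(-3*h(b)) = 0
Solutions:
 h(b) = log(C1 - 12*b)/3
 h(b) = log((-3^(1/3) - 3^(5/6)*I)*(C1 - 4*b)^(1/3)/2)
 h(b) = log((-3^(1/3) + 3^(5/6)*I)*(C1 - 4*b)^(1/3)/2)


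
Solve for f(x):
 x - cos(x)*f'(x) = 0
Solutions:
 f(x) = C1 + Integral(x/cos(x), x)


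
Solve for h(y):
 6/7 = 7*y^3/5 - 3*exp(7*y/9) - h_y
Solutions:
 h(y) = C1 + 7*y^4/20 - 6*y/7 - 27*exp(7*y/9)/7


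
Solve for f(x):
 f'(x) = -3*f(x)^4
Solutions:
 f(x) = (-3^(2/3) - 3*3^(1/6)*I)*(1/(C1 + 3*x))^(1/3)/6
 f(x) = (-3^(2/3) + 3*3^(1/6)*I)*(1/(C1 + 3*x))^(1/3)/6
 f(x) = (1/(C1 + 9*x))^(1/3)


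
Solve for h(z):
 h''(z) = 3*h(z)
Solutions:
 h(z) = C1*exp(-sqrt(3)*z) + C2*exp(sqrt(3)*z)


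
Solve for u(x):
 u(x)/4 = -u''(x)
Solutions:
 u(x) = C1*sin(x/2) + C2*cos(x/2)


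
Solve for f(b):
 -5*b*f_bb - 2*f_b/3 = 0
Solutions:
 f(b) = C1 + C2*b^(13/15)


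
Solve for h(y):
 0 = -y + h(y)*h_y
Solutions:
 h(y) = -sqrt(C1 + y^2)
 h(y) = sqrt(C1 + y^2)


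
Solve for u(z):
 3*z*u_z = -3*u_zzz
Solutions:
 u(z) = C1 + Integral(C2*airyai(-z) + C3*airybi(-z), z)


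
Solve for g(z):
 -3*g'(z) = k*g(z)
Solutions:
 g(z) = C1*exp(-k*z/3)


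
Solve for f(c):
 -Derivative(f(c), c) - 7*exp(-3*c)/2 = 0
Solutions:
 f(c) = C1 + 7*exp(-3*c)/6


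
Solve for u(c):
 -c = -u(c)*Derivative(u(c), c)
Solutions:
 u(c) = -sqrt(C1 + c^2)
 u(c) = sqrt(C1 + c^2)


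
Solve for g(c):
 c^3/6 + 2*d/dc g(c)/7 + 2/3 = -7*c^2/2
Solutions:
 g(c) = C1 - 7*c^4/48 - 49*c^3/12 - 7*c/3


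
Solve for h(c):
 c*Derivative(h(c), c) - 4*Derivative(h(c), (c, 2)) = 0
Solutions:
 h(c) = C1 + C2*erfi(sqrt(2)*c/4)


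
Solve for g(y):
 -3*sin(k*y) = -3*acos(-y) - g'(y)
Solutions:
 g(y) = C1 - 3*y*acos(-y) - 3*sqrt(1 - y^2) + 3*Piecewise((-cos(k*y)/k, Ne(k, 0)), (0, True))


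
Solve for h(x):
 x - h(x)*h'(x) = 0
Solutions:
 h(x) = -sqrt(C1 + x^2)
 h(x) = sqrt(C1 + x^2)


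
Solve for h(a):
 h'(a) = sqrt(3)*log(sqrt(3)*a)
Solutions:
 h(a) = C1 + sqrt(3)*a*log(a) - sqrt(3)*a + sqrt(3)*a*log(3)/2


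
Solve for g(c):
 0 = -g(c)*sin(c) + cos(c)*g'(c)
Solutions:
 g(c) = C1/cos(c)


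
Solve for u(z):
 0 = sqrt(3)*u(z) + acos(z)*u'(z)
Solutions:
 u(z) = C1*exp(-sqrt(3)*Integral(1/acos(z), z))


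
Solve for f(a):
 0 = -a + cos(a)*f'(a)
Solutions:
 f(a) = C1 + Integral(a/cos(a), a)


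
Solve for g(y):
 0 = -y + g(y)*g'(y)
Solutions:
 g(y) = -sqrt(C1 + y^2)
 g(y) = sqrt(C1 + y^2)


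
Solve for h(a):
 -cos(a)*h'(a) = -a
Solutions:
 h(a) = C1 + Integral(a/cos(a), a)


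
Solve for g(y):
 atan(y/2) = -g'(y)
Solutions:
 g(y) = C1 - y*atan(y/2) + log(y^2 + 4)


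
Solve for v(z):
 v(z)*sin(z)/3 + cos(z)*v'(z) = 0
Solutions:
 v(z) = C1*cos(z)^(1/3)


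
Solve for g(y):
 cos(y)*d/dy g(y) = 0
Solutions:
 g(y) = C1


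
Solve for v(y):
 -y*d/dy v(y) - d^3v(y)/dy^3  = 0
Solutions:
 v(y) = C1 + Integral(C2*airyai(-y) + C3*airybi(-y), y)


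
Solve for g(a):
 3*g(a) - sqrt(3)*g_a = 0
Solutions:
 g(a) = C1*exp(sqrt(3)*a)


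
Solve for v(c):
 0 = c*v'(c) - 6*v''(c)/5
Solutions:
 v(c) = C1 + C2*erfi(sqrt(15)*c/6)


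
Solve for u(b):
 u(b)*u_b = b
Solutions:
 u(b) = -sqrt(C1 + b^2)
 u(b) = sqrt(C1 + b^2)


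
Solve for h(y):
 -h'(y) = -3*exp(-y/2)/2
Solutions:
 h(y) = C1 - 3*exp(-y/2)


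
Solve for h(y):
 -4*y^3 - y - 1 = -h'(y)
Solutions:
 h(y) = C1 + y^4 + y^2/2 + y


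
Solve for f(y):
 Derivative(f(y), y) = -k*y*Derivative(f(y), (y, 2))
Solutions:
 f(y) = C1 + y^(((re(k) - 1)*re(k) + im(k)^2)/(re(k)^2 + im(k)^2))*(C2*sin(log(y)*Abs(im(k))/(re(k)^2 + im(k)^2)) + C3*cos(log(y)*im(k)/(re(k)^2 + im(k)^2)))


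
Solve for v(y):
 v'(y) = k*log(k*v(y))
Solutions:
 li(k*v(y))/k = C1 + k*y


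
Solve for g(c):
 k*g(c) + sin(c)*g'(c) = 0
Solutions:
 g(c) = C1*exp(k*(-log(cos(c) - 1) + log(cos(c) + 1))/2)


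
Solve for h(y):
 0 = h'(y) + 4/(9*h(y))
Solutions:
 h(y) = -sqrt(C1 - 8*y)/3
 h(y) = sqrt(C1 - 8*y)/3


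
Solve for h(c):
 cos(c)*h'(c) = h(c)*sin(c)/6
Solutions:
 h(c) = C1/cos(c)^(1/6)


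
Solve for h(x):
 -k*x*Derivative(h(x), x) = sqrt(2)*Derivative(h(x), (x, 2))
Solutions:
 h(x) = Piecewise((-2^(3/4)*sqrt(pi)*C1*erf(2^(1/4)*sqrt(k)*x/2)/(2*sqrt(k)) - C2, (k > 0) | (k < 0)), (-C1*x - C2, True))


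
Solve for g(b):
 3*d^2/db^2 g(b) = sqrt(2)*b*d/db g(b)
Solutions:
 g(b) = C1 + C2*erfi(2^(3/4)*sqrt(3)*b/6)


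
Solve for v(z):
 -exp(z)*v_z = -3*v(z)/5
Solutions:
 v(z) = C1*exp(-3*exp(-z)/5)


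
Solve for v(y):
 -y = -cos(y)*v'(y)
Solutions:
 v(y) = C1 + Integral(y/cos(y), y)


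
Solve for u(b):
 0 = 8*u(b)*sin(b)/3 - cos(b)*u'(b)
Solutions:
 u(b) = C1/cos(b)^(8/3)


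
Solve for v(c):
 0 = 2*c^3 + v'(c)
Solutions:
 v(c) = C1 - c^4/2


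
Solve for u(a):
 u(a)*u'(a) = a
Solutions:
 u(a) = -sqrt(C1 + a^2)
 u(a) = sqrt(C1 + a^2)


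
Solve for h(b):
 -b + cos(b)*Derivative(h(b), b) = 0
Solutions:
 h(b) = C1 + Integral(b/cos(b), b)


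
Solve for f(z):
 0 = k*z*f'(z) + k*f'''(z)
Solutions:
 f(z) = C1 + Integral(C2*airyai(-z) + C3*airybi(-z), z)


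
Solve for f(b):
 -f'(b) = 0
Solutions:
 f(b) = C1


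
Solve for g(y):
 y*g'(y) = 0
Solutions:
 g(y) = C1


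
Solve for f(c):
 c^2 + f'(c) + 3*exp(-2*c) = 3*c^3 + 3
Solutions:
 f(c) = C1 + 3*c^4/4 - c^3/3 + 3*c + 3*exp(-2*c)/2


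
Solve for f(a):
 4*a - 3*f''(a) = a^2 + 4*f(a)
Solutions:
 f(a) = C1*sin(2*sqrt(3)*a/3) + C2*cos(2*sqrt(3)*a/3) - a^2/4 + a + 3/8


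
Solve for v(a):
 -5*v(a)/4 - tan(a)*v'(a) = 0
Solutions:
 v(a) = C1/sin(a)^(5/4)


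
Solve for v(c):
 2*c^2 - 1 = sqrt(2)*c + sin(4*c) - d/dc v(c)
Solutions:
 v(c) = C1 - 2*c^3/3 + sqrt(2)*c^2/2 + c - cos(4*c)/4


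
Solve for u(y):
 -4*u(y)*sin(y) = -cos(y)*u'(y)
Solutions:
 u(y) = C1/cos(y)^4


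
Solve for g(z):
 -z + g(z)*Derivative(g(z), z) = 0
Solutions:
 g(z) = -sqrt(C1 + z^2)
 g(z) = sqrt(C1 + z^2)


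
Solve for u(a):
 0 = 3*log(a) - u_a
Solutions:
 u(a) = C1 + 3*a*log(a) - 3*a


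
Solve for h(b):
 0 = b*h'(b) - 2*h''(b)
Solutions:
 h(b) = C1 + C2*erfi(b/2)


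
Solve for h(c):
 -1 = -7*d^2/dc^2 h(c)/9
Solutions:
 h(c) = C1 + C2*c + 9*c^2/14


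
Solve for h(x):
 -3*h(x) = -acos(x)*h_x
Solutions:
 h(x) = C1*exp(3*Integral(1/acos(x), x))


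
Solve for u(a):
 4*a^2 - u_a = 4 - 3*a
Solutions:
 u(a) = C1 + 4*a^3/3 + 3*a^2/2 - 4*a


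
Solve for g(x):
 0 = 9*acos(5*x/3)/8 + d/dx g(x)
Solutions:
 g(x) = C1 - 9*x*acos(5*x/3)/8 + 9*sqrt(9 - 25*x^2)/40


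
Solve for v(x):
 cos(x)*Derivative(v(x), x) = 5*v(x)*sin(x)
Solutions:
 v(x) = C1/cos(x)^5


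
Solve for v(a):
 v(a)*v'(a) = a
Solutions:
 v(a) = -sqrt(C1 + a^2)
 v(a) = sqrt(C1 + a^2)


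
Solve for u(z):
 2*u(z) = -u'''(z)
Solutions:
 u(z) = C3*exp(-2^(1/3)*z) + (C1*sin(2^(1/3)*sqrt(3)*z/2) + C2*cos(2^(1/3)*sqrt(3)*z/2))*exp(2^(1/3)*z/2)


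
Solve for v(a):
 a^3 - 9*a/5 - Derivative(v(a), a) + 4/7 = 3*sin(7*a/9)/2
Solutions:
 v(a) = C1 + a^4/4 - 9*a^2/10 + 4*a/7 + 27*cos(7*a/9)/14


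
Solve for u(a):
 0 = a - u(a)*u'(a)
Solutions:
 u(a) = -sqrt(C1 + a^2)
 u(a) = sqrt(C1 + a^2)


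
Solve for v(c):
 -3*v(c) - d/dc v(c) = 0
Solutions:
 v(c) = C1*exp(-3*c)


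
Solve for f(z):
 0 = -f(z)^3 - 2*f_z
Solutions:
 f(z) = -sqrt(-1/(C1 - z))
 f(z) = sqrt(-1/(C1 - z))


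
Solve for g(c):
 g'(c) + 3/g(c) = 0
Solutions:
 g(c) = -sqrt(C1 - 6*c)
 g(c) = sqrt(C1 - 6*c)


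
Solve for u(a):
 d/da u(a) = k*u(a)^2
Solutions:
 u(a) = -1/(C1 + a*k)


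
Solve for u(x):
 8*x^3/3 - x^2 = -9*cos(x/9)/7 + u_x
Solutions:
 u(x) = C1 + 2*x^4/3 - x^3/3 + 81*sin(x/9)/7


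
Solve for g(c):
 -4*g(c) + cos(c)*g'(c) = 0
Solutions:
 g(c) = C1*(sin(c)^2 + 2*sin(c) + 1)/(sin(c)^2 - 2*sin(c) + 1)


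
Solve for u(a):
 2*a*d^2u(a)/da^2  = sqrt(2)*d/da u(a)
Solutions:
 u(a) = C1 + C2*a^(sqrt(2)/2 + 1)


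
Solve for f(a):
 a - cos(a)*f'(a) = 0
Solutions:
 f(a) = C1 + Integral(a/cos(a), a)


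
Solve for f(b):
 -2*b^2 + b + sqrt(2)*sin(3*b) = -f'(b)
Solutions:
 f(b) = C1 + 2*b^3/3 - b^2/2 + sqrt(2)*cos(3*b)/3


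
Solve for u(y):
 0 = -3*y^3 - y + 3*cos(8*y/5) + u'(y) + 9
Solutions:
 u(y) = C1 + 3*y^4/4 + y^2/2 - 9*y - 15*sin(8*y/5)/8


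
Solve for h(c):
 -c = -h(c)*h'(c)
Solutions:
 h(c) = -sqrt(C1 + c^2)
 h(c) = sqrt(C1 + c^2)


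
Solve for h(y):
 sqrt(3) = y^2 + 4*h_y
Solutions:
 h(y) = C1 - y^3/12 + sqrt(3)*y/4


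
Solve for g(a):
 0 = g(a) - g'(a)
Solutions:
 g(a) = C1*exp(a)


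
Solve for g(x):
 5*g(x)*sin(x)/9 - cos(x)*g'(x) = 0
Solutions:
 g(x) = C1/cos(x)^(5/9)


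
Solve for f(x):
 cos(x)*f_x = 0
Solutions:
 f(x) = C1


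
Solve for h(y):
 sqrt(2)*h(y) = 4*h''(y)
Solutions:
 h(y) = C1*exp(-2^(1/4)*y/2) + C2*exp(2^(1/4)*y/2)


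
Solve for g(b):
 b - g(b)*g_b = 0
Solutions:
 g(b) = -sqrt(C1 + b^2)
 g(b) = sqrt(C1 + b^2)


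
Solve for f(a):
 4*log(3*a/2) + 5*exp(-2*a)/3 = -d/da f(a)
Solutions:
 f(a) = C1 - 4*a*log(a) + 4*a*(-log(3) + log(2) + 1) + 5*exp(-2*a)/6


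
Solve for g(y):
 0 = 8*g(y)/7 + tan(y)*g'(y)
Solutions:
 g(y) = C1/sin(y)^(8/7)


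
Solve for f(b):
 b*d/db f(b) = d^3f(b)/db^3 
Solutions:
 f(b) = C1 + Integral(C2*airyai(b) + C3*airybi(b), b)


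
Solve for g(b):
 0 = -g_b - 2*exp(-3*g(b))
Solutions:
 g(b) = log(C1 - 6*b)/3
 g(b) = log((-3^(1/3) - 3^(5/6)*I)*(C1 - 2*b)^(1/3)/2)
 g(b) = log((-3^(1/3) + 3^(5/6)*I)*(C1 - 2*b)^(1/3)/2)


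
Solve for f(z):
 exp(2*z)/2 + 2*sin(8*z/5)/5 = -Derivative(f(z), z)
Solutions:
 f(z) = C1 - exp(2*z)/4 + cos(8*z/5)/4


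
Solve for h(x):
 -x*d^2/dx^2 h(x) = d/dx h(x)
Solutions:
 h(x) = C1 + C2*log(x)


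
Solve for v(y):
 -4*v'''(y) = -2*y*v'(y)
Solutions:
 v(y) = C1 + Integral(C2*airyai(2^(2/3)*y/2) + C3*airybi(2^(2/3)*y/2), y)


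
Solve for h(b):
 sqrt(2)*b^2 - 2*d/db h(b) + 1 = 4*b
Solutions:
 h(b) = C1 + sqrt(2)*b^3/6 - b^2 + b/2


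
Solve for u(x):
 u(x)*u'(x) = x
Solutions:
 u(x) = -sqrt(C1 + x^2)
 u(x) = sqrt(C1 + x^2)


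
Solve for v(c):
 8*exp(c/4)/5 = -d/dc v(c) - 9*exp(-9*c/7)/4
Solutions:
 v(c) = C1 - 32*exp(c/4)/5 + 7*exp(-9*c/7)/4


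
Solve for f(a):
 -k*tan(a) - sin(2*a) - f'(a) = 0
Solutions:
 f(a) = C1 + k*log(cos(a)) + cos(2*a)/2


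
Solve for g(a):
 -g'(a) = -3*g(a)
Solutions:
 g(a) = C1*exp(3*a)


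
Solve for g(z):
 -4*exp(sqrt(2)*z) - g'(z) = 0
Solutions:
 g(z) = C1 - 2*sqrt(2)*exp(sqrt(2)*z)


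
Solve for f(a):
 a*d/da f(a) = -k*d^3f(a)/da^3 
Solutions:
 f(a) = C1 + Integral(C2*airyai(a*(-1/k)^(1/3)) + C3*airybi(a*(-1/k)^(1/3)), a)


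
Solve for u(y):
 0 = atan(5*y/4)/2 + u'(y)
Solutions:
 u(y) = C1 - y*atan(5*y/4)/2 + log(25*y^2 + 16)/5


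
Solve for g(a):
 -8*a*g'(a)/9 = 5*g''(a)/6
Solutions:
 g(a) = C1 + C2*erf(2*sqrt(30)*a/15)


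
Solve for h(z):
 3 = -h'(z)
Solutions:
 h(z) = C1 - 3*z


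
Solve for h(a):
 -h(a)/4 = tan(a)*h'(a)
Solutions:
 h(a) = C1/sin(a)^(1/4)


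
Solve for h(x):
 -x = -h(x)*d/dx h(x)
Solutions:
 h(x) = -sqrt(C1 + x^2)
 h(x) = sqrt(C1 + x^2)


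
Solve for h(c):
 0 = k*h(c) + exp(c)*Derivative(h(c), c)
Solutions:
 h(c) = C1*exp(k*exp(-c))


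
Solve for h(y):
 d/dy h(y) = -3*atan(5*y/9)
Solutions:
 h(y) = C1 - 3*y*atan(5*y/9) + 27*log(25*y^2 + 81)/10


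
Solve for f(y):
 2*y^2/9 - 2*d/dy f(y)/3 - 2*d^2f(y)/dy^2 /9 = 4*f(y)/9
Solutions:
 f(y) = C1*exp(-2*y) + C2*exp(-y) + y^2/2 - 3*y/2 + 7/4


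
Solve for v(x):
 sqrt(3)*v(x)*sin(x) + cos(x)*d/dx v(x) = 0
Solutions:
 v(x) = C1*cos(x)^(sqrt(3))


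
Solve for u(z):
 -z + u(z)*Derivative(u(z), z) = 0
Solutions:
 u(z) = -sqrt(C1 + z^2)
 u(z) = sqrt(C1 + z^2)


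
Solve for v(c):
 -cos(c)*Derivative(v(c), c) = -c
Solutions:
 v(c) = C1 + Integral(c/cos(c), c)


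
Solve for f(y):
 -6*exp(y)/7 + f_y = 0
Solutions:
 f(y) = C1 + 6*exp(y)/7


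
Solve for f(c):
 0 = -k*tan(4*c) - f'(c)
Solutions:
 f(c) = C1 + k*log(cos(4*c))/4


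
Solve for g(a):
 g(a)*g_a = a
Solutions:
 g(a) = -sqrt(C1 + a^2)
 g(a) = sqrt(C1 + a^2)


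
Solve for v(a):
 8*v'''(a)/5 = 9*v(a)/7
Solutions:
 v(a) = C3*exp(45^(1/3)*7^(2/3)*a/14) + (C1*sin(3*3^(1/6)*5^(1/3)*7^(2/3)*a/28) + C2*cos(3*3^(1/6)*5^(1/3)*7^(2/3)*a/28))*exp(-45^(1/3)*7^(2/3)*a/28)


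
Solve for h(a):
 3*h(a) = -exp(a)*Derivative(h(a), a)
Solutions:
 h(a) = C1*exp(3*exp(-a))


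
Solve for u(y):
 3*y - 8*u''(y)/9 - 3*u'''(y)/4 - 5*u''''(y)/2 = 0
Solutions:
 u(y) = C1 + C2*y + 9*y^3/16 - 729*y^2/512 + (C3*sin(sqrt(1199)*y/60) + C4*cos(sqrt(1199)*y/60))*exp(-3*y/20)


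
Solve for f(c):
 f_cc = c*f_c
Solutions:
 f(c) = C1 + C2*erfi(sqrt(2)*c/2)


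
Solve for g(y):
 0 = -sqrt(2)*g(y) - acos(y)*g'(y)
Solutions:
 g(y) = C1*exp(-sqrt(2)*Integral(1/acos(y), y))


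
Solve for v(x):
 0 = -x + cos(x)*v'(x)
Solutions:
 v(x) = C1 + Integral(x/cos(x), x)


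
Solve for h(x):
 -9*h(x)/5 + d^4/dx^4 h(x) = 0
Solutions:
 h(x) = C1*exp(-sqrt(3)*5^(3/4)*x/5) + C2*exp(sqrt(3)*5^(3/4)*x/5) + C3*sin(sqrt(3)*5^(3/4)*x/5) + C4*cos(sqrt(3)*5^(3/4)*x/5)


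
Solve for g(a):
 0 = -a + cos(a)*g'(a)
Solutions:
 g(a) = C1 + Integral(a/cos(a), a)


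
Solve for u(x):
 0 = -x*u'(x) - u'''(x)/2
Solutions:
 u(x) = C1 + Integral(C2*airyai(-2^(1/3)*x) + C3*airybi(-2^(1/3)*x), x)


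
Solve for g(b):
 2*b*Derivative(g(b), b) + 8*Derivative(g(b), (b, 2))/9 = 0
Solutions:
 g(b) = C1 + C2*erf(3*sqrt(2)*b/4)


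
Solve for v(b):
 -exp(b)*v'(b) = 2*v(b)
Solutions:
 v(b) = C1*exp(2*exp(-b))


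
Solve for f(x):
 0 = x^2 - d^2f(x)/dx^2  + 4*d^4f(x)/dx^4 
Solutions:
 f(x) = C1 + C2*x + C3*exp(-x/2) + C4*exp(x/2) + x^4/12 + 4*x^2


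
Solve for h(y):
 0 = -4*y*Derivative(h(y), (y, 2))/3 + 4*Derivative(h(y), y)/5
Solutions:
 h(y) = C1 + C2*y^(8/5)


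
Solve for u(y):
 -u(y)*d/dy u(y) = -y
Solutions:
 u(y) = -sqrt(C1 + y^2)
 u(y) = sqrt(C1 + y^2)


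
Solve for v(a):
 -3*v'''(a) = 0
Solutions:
 v(a) = C1 + C2*a + C3*a^2


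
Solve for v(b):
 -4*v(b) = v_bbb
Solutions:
 v(b) = C3*exp(-2^(2/3)*b) + (C1*sin(2^(2/3)*sqrt(3)*b/2) + C2*cos(2^(2/3)*sqrt(3)*b/2))*exp(2^(2/3)*b/2)


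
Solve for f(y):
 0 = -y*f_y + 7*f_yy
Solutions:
 f(y) = C1 + C2*erfi(sqrt(14)*y/14)


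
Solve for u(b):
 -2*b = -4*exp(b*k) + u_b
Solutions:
 u(b) = C1 - b^2 + 4*exp(b*k)/k


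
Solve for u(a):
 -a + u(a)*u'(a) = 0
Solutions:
 u(a) = -sqrt(C1 + a^2)
 u(a) = sqrt(C1 + a^2)


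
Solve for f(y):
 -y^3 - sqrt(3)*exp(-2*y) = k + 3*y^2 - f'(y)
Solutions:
 f(y) = C1 + k*y + y^4/4 + y^3 - sqrt(3)*exp(-2*y)/2


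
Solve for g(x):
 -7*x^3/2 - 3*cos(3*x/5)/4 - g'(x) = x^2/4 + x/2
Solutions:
 g(x) = C1 - 7*x^4/8 - x^3/12 - x^2/4 - 5*sin(3*x/5)/4


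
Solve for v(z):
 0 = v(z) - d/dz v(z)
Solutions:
 v(z) = C1*exp(z)


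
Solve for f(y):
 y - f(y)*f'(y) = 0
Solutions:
 f(y) = -sqrt(C1 + y^2)
 f(y) = sqrt(C1 + y^2)


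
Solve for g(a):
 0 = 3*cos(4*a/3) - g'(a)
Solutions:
 g(a) = C1 + 9*sin(4*a/3)/4


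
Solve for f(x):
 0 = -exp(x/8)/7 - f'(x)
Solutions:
 f(x) = C1 - 8*exp(x/8)/7


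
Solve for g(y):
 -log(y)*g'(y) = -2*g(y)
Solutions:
 g(y) = C1*exp(2*li(y))


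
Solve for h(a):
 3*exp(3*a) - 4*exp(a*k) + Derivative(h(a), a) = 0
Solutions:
 h(a) = C1 - exp(3*a) + 4*exp(a*k)/k


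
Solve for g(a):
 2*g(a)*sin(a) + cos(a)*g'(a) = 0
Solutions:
 g(a) = C1*cos(a)^2


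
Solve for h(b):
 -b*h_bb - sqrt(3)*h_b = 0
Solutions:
 h(b) = C1 + C2*b^(1 - sqrt(3))


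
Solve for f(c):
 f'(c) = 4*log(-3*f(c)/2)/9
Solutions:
 -9*Integral(1/(log(-_y) - log(2) + log(3)), (_y, f(c)))/4 = C1 - c


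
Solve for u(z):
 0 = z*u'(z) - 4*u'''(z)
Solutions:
 u(z) = C1 + Integral(C2*airyai(2^(1/3)*z/2) + C3*airybi(2^(1/3)*z/2), z)


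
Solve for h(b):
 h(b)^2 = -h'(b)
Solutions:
 h(b) = 1/(C1 + b)


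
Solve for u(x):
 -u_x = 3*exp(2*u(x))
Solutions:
 u(x) = log(-sqrt(-1/(C1 - 3*x))) - log(2)/2
 u(x) = log(-1/(C1 - 3*x))/2 - log(2)/2


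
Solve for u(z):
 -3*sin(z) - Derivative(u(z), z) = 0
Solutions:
 u(z) = C1 + 3*cos(z)


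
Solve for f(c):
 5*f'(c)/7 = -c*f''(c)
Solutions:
 f(c) = C1 + C2*c^(2/7)


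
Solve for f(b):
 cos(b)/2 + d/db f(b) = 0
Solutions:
 f(b) = C1 - sin(b)/2


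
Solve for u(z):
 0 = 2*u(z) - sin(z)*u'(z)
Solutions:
 u(z) = C1*(cos(z) - 1)/(cos(z) + 1)


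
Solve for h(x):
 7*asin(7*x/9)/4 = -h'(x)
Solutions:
 h(x) = C1 - 7*x*asin(7*x/9)/4 - sqrt(81 - 49*x^2)/4


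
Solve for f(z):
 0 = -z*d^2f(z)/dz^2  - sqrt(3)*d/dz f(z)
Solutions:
 f(z) = C1 + C2*z^(1 - sqrt(3))


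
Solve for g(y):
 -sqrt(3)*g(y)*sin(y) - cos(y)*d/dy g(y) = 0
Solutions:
 g(y) = C1*cos(y)^(sqrt(3))


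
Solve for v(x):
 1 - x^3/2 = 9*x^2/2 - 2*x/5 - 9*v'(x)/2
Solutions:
 v(x) = C1 + x^4/36 + x^3/3 - 2*x^2/45 - 2*x/9


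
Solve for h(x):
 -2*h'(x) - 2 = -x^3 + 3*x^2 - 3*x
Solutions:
 h(x) = C1 + x^4/8 - x^3/2 + 3*x^2/4 - x


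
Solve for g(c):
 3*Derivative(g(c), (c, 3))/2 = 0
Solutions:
 g(c) = C1 + C2*c + C3*c^2


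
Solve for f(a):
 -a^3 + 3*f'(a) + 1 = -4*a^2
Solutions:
 f(a) = C1 + a^4/12 - 4*a^3/9 - a/3


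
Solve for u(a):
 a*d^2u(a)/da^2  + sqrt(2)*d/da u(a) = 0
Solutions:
 u(a) = C1 + C2*a^(1 - sqrt(2))


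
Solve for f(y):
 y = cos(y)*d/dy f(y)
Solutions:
 f(y) = C1 + Integral(y/cos(y), y)


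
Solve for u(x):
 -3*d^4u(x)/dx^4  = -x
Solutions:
 u(x) = C1 + C2*x + C3*x^2 + C4*x^3 + x^5/360


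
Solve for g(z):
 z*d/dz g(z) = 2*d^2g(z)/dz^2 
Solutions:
 g(z) = C1 + C2*erfi(z/2)


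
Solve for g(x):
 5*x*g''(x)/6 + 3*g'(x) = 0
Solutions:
 g(x) = C1 + C2/x^(13/5)


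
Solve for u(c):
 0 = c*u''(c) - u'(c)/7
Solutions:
 u(c) = C1 + C2*c^(8/7)


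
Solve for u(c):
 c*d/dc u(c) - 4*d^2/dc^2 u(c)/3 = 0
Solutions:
 u(c) = C1 + C2*erfi(sqrt(6)*c/4)


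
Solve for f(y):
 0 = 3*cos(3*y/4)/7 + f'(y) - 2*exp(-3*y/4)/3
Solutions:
 f(y) = C1 - 4*sin(3*y/4)/7 - 8*exp(-3*y/4)/9


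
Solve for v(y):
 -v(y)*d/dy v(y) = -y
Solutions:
 v(y) = -sqrt(C1 + y^2)
 v(y) = sqrt(C1 + y^2)


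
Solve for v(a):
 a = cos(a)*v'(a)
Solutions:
 v(a) = C1 + Integral(a/cos(a), a)


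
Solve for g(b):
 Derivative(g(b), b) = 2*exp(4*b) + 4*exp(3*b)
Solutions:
 g(b) = C1 + exp(4*b)/2 + 4*exp(3*b)/3


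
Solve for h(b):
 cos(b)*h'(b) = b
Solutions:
 h(b) = C1 + Integral(b/cos(b), b)


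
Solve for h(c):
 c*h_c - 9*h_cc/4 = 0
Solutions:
 h(c) = C1 + C2*erfi(sqrt(2)*c/3)


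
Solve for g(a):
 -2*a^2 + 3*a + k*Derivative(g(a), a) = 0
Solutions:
 g(a) = C1 + 2*a^3/(3*k) - 3*a^2/(2*k)


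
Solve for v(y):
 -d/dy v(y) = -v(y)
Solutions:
 v(y) = C1*exp(y)


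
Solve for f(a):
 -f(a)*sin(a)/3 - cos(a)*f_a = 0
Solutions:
 f(a) = C1*cos(a)^(1/3)


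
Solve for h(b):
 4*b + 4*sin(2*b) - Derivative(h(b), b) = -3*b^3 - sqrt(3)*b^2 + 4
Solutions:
 h(b) = C1 + 3*b^4/4 + sqrt(3)*b^3/3 + 2*b^2 - 4*b - 2*cos(2*b)


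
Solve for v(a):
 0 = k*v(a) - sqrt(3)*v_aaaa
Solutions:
 v(a) = C1*exp(-3^(7/8)*a*k^(1/4)/3) + C2*exp(3^(7/8)*a*k^(1/4)/3) + C3*exp(-3^(7/8)*I*a*k^(1/4)/3) + C4*exp(3^(7/8)*I*a*k^(1/4)/3)


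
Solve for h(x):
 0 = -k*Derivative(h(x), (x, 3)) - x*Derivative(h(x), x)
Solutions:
 h(x) = C1 + Integral(C2*airyai(x*(-1/k)^(1/3)) + C3*airybi(x*(-1/k)^(1/3)), x)


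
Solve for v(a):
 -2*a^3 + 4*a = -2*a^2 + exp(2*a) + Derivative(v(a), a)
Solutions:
 v(a) = C1 - a^4/2 + 2*a^3/3 + 2*a^2 - exp(2*a)/2


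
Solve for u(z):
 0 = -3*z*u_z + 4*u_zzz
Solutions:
 u(z) = C1 + Integral(C2*airyai(6^(1/3)*z/2) + C3*airybi(6^(1/3)*z/2), z)


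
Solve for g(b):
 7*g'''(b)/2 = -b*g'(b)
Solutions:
 g(b) = C1 + Integral(C2*airyai(-2^(1/3)*7^(2/3)*b/7) + C3*airybi(-2^(1/3)*7^(2/3)*b/7), b)


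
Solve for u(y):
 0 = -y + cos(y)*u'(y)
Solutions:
 u(y) = C1 + Integral(y/cos(y), y)


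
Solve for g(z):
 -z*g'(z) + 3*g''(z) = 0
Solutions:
 g(z) = C1 + C2*erfi(sqrt(6)*z/6)


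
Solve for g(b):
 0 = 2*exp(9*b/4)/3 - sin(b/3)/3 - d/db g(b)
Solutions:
 g(b) = C1 + 8*exp(9*b/4)/27 + cos(b/3)


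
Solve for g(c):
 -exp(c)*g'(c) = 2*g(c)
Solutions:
 g(c) = C1*exp(2*exp(-c))


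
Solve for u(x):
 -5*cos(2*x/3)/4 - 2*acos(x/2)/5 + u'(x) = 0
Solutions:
 u(x) = C1 + 2*x*acos(x/2)/5 - 2*sqrt(4 - x^2)/5 + 15*sin(2*x/3)/8


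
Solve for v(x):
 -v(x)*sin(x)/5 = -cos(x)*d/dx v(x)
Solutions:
 v(x) = C1/cos(x)^(1/5)


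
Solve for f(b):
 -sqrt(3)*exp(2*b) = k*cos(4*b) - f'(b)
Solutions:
 f(b) = C1 + k*sin(4*b)/4 + sqrt(3)*exp(2*b)/2


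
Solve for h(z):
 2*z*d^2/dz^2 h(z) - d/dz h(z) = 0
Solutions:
 h(z) = C1 + C2*z^(3/2)


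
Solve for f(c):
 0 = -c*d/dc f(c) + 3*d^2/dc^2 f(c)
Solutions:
 f(c) = C1 + C2*erfi(sqrt(6)*c/6)


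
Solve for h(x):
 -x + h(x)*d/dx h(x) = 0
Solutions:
 h(x) = -sqrt(C1 + x^2)
 h(x) = sqrt(C1 + x^2)


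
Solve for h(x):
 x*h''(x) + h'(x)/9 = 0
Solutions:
 h(x) = C1 + C2*x^(8/9)


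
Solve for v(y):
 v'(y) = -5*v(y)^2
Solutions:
 v(y) = 1/(C1 + 5*y)


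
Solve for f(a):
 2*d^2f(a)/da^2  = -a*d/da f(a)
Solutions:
 f(a) = C1 + C2*erf(a/2)


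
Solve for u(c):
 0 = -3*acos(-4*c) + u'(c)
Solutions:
 u(c) = C1 + 3*c*acos(-4*c) + 3*sqrt(1 - 16*c^2)/4


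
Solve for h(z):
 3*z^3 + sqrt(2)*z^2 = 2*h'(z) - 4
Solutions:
 h(z) = C1 + 3*z^4/8 + sqrt(2)*z^3/6 + 2*z


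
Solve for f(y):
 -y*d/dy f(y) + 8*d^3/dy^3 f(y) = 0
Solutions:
 f(y) = C1 + Integral(C2*airyai(y/2) + C3*airybi(y/2), y)


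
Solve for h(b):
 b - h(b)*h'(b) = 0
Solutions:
 h(b) = -sqrt(C1 + b^2)
 h(b) = sqrt(C1 + b^2)


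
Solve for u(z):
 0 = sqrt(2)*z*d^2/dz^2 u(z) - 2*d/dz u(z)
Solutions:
 u(z) = C1 + C2*z^(1 + sqrt(2))


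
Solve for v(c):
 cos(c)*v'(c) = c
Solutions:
 v(c) = C1 + Integral(c/cos(c), c)


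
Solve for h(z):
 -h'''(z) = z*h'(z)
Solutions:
 h(z) = C1 + Integral(C2*airyai(-z) + C3*airybi(-z), z)


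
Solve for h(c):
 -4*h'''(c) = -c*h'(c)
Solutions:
 h(c) = C1 + Integral(C2*airyai(2^(1/3)*c/2) + C3*airybi(2^(1/3)*c/2), c)


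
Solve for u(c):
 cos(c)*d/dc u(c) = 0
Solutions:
 u(c) = C1


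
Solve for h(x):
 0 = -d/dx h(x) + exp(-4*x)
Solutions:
 h(x) = C1 - exp(-4*x)/4


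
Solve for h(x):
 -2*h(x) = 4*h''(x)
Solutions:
 h(x) = C1*sin(sqrt(2)*x/2) + C2*cos(sqrt(2)*x/2)


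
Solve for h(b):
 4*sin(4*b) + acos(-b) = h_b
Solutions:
 h(b) = C1 + b*acos(-b) + sqrt(1 - b^2) - cos(4*b)


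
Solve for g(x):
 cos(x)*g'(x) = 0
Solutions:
 g(x) = C1


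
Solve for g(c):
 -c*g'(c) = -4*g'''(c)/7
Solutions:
 g(c) = C1 + Integral(C2*airyai(14^(1/3)*c/2) + C3*airybi(14^(1/3)*c/2), c)


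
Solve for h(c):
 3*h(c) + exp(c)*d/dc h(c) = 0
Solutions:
 h(c) = C1*exp(3*exp(-c))


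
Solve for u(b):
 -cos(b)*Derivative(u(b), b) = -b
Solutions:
 u(b) = C1 + Integral(b/cos(b), b)


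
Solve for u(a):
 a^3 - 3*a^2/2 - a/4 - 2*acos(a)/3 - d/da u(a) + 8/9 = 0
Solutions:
 u(a) = C1 + a^4/4 - a^3/2 - a^2/8 - 2*a*acos(a)/3 + 8*a/9 + 2*sqrt(1 - a^2)/3


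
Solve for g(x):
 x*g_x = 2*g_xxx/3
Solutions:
 g(x) = C1 + Integral(C2*airyai(2^(2/3)*3^(1/3)*x/2) + C3*airybi(2^(2/3)*3^(1/3)*x/2), x)


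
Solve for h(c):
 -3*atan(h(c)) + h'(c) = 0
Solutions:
 Integral(1/atan(_y), (_y, h(c))) = C1 + 3*c


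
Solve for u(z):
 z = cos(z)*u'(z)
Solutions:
 u(z) = C1 + Integral(z/cos(z), z)


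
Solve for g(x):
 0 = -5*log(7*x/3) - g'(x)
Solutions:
 g(x) = C1 - 5*x*log(x) + x*log(243/16807) + 5*x


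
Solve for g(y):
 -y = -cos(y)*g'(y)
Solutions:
 g(y) = C1 + Integral(y/cos(y), y)


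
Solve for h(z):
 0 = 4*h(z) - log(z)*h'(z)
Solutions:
 h(z) = C1*exp(4*li(z))


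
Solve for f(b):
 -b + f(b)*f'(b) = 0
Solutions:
 f(b) = -sqrt(C1 + b^2)
 f(b) = sqrt(C1 + b^2)


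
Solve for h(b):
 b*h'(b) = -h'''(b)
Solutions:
 h(b) = C1 + Integral(C2*airyai(-b) + C3*airybi(-b), b)


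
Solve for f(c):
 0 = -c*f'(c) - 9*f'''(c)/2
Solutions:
 f(c) = C1 + Integral(C2*airyai(-6^(1/3)*c/3) + C3*airybi(-6^(1/3)*c/3), c)


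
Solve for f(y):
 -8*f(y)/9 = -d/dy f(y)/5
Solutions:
 f(y) = C1*exp(40*y/9)


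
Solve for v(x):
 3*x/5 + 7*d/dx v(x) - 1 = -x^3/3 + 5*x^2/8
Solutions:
 v(x) = C1 - x^4/84 + 5*x^3/168 - 3*x^2/70 + x/7


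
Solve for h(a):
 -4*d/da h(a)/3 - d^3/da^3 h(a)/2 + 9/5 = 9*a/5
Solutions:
 h(a) = C1 + C2*sin(2*sqrt(6)*a/3) + C3*cos(2*sqrt(6)*a/3) - 27*a^2/40 + 27*a/20


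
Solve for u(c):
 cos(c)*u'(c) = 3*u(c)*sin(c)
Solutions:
 u(c) = C1/cos(c)^3


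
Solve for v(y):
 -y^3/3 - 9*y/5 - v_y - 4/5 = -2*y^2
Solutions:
 v(y) = C1 - y^4/12 + 2*y^3/3 - 9*y^2/10 - 4*y/5


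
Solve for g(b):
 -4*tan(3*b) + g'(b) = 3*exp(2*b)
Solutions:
 g(b) = C1 + 3*exp(2*b)/2 - 4*log(cos(3*b))/3


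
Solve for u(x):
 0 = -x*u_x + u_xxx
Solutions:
 u(x) = C1 + Integral(C2*airyai(x) + C3*airybi(x), x)


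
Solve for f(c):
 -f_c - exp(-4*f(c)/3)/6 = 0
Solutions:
 f(c) = 3*log(-I*(C1 - 2*c/9)^(1/4))
 f(c) = 3*log(I*(C1 - 2*c/9)^(1/4))
 f(c) = 3*log(-(C1 - 2*c/9)^(1/4))
 f(c) = 3*log(C1 - 2*c/9)/4


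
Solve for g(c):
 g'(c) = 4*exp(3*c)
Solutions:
 g(c) = C1 + 4*exp(3*c)/3


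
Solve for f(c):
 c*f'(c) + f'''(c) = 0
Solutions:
 f(c) = C1 + Integral(C2*airyai(-c) + C3*airybi(-c), c)


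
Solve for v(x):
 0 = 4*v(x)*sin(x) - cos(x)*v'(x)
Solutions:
 v(x) = C1/cos(x)^4


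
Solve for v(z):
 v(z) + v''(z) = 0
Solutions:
 v(z) = C1*sin(z) + C2*cos(z)


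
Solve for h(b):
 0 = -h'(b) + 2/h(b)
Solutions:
 h(b) = -sqrt(C1 + 4*b)
 h(b) = sqrt(C1 + 4*b)


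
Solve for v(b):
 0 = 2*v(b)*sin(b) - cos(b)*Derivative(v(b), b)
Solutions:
 v(b) = C1/cos(b)^2


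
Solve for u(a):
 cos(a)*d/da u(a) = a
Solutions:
 u(a) = C1 + Integral(a/cos(a), a)


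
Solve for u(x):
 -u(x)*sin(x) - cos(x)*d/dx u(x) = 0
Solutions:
 u(x) = C1*cos(x)


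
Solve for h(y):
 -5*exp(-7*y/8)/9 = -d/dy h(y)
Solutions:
 h(y) = C1 - 40*exp(-7*y/8)/63


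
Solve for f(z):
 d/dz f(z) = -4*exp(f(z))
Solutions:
 f(z) = log(1/(C1 + 4*z))


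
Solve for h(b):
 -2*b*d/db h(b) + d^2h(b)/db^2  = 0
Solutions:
 h(b) = C1 + C2*erfi(b)


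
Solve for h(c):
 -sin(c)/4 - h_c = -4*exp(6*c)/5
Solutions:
 h(c) = C1 + 2*exp(6*c)/15 + cos(c)/4


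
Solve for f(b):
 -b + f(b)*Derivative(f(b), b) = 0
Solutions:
 f(b) = -sqrt(C1 + b^2)
 f(b) = sqrt(C1 + b^2)


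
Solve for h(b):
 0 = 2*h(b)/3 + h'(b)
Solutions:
 h(b) = C1*exp(-2*b/3)


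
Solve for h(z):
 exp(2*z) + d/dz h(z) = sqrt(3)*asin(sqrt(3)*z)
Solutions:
 h(z) = C1 + sqrt(3)*(z*asin(sqrt(3)*z) + sqrt(3)*sqrt(1 - 3*z^2)/3) - exp(2*z)/2


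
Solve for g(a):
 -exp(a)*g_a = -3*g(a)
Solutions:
 g(a) = C1*exp(-3*exp(-a))


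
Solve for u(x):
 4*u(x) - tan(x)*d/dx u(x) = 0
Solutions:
 u(x) = C1*sin(x)^4


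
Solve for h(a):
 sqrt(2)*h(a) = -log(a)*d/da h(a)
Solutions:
 h(a) = C1*exp(-sqrt(2)*li(a))


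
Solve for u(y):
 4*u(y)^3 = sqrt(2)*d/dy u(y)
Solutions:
 u(y) = -sqrt(2)*sqrt(-1/(C1 + 2*sqrt(2)*y))/2
 u(y) = sqrt(2)*sqrt(-1/(C1 + 2*sqrt(2)*y))/2


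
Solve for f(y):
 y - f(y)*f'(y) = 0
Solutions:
 f(y) = -sqrt(C1 + y^2)
 f(y) = sqrt(C1 + y^2)


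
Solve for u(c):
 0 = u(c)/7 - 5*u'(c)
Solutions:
 u(c) = C1*exp(c/35)


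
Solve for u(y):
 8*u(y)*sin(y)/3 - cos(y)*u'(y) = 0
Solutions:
 u(y) = C1/cos(y)^(8/3)


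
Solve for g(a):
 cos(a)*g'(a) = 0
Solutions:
 g(a) = C1


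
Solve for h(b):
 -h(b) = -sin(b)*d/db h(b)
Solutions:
 h(b) = C1*sqrt(cos(b) - 1)/sqrt(cos(b) + 1)


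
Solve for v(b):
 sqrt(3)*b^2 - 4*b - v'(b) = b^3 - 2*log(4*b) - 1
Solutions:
 v(b) = C1 - b^4/4 + sqrt(3)*b^3/3 - 2*b^2 + 2*b*log(b) - b + b*log(16)


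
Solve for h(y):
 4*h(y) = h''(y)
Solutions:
 h(y) = C1*exp(-2*y) + C2*exp(2*y)


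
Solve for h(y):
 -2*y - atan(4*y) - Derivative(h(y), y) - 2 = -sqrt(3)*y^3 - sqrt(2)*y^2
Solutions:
 h(y) = C1 + sqrt(3)*y^4/4 + sqrt(2)*y^3/3 - y^2 - y*atan(4*y) - 2*y + log(16*y^2 + 1)/8


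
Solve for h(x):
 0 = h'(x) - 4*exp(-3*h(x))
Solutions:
 h(x) = log(C1 + 12*x)/3
 h(x) = log((-3^(1/3) - 3^(5/6)*I)*(C1 + 4*x)^(1/3)/2)
 h(x) = log((-3^(1/3) + 3^(5/6)*I)*(C1 + 4*x)^(1/3)/2)


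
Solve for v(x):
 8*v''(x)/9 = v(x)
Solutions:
 v(x) = C1*exp(-3*sqrt(2)*x/4) + C2*exp(3*sqrt(2)*x/4)


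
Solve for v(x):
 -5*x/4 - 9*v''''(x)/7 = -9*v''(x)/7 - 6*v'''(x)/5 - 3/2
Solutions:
 v(x) = C1 + C2*x + C3*exp(x*(7 - sqrt(274))/15) + C4*exp(x*(7 + sqrt(274))/15) + 35*x^3/216 - 28*x^2/27


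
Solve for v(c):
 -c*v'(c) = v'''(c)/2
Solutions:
 v(c) = C1 + Integral(C2*airyai(-2^(1/3)*c) + C3*airybi(-2^(1/3)*c), c)


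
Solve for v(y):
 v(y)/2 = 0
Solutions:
 v(y) = 0


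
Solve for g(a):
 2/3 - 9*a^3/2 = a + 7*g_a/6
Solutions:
 g(a) = C1 - 27*a^4/28 - 3*a^2/7 + 4*a/7


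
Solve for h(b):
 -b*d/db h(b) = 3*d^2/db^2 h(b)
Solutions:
 h(b) = C1 + C2*erf(sqrt(6)*b/6)


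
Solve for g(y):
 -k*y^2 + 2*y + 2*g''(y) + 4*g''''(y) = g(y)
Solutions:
 g(y) = C1*exp(-y*sqrt(-1 + sqrt(5))/2) + C2*exp(y*sqrt(-1 + sqrt(5))/2) + C3*sin(y*sqrt(1 + sqrt(5))/2) + C4*cos(y*sqrt(1 + sqrt(5))/2) - k*y^2 - 4*k + 2*y


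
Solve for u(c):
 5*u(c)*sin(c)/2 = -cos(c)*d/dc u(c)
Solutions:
 u(c) = C1*cos(c)^(5/2)


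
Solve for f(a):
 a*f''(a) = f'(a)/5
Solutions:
 f(a) = C1 + C2*a^(6/5)


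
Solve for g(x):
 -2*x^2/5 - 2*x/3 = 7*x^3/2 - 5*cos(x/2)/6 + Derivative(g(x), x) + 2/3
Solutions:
 g(x) = C1 - 7*x^4/8 - 2*x^3/15 - x^2/3 - 2*x/3 + 5*sin(x/2)/3


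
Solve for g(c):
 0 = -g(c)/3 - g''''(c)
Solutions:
 g(c) = (C1*sin(sqrt(2)*3^(3/4)*c/6) + C2*cos(sqrt(2)*3^(3/4)*c/6))*exp(-sqrt(2)*3^(3/4)*c/6) + (C3*sin(sqrt(2)*3^(3/4)*c/6) + C4*cos(sqrt(2)*3^(3/4)*c/6))*exp(sqrt(2)*3^(3/4)*c/6)


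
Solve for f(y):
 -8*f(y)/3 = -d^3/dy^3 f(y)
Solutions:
 f(y) = C3*exp(2*3^(2/3)*y/3) + (C1*sin(3^(1/6)*y) + C2*cos(3^(1/6)*y))*exp(-3^(2/3)*y/3)


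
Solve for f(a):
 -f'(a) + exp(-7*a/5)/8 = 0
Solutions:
 f(a) = C1 - 5*exp(-7*a/5)/56


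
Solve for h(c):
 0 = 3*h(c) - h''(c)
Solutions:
 h(c) = C1*exp(-sqrt(3)*c) + C2*exp(sqrt(3)*c)


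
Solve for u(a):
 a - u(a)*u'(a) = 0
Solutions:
 u(a) = -sqrt(C1 + a^2)
 u(a) = sqrt(C1 + a^2)


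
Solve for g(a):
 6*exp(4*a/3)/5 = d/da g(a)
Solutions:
 g(a) = C1 + 9*exp(4*a/3)/10


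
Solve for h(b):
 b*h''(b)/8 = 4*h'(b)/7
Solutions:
 h(b) = C1 + C2*b^(39/7)


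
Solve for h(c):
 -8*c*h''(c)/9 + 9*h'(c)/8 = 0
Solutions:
 h(c) = C1 + C2*c^(145/64)


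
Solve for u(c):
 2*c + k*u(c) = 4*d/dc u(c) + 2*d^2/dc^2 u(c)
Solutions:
 u(c) = C1*exp(-c*(sqrt(2)*sqrt(k + 2)/2 + 1)) + C2*exp(c*(sqrt(2)*sqrt(k + 2)/2 - 1)) - 2*c/k - 8/k^2


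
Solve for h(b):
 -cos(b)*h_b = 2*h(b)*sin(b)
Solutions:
 h(b) = C1*cos(b)^2


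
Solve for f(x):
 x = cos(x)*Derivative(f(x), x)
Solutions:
 f(x) = C1 + Integral(x/cos(x), x)


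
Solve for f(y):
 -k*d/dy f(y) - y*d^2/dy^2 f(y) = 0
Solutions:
 f(y) = C1 + y^(1 - re(k))*(C2*sin(log(y)*Abs(im(k))) + C3*cos(log(y)*im(k)))


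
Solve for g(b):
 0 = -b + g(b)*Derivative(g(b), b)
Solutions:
 g(b) = -sqrt(C1 + b^2)
 g(b) = sqrt(C1 + b^2)


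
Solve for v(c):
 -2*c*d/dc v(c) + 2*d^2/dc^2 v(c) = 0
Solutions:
 v(c) = C1 + C2*erfi(sqrt(2)*c/2)


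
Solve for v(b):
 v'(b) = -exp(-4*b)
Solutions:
 v(b) = C1 + exp(-4*b)/4


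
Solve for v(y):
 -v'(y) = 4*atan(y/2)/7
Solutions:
 v(y) = C1 - 4*y*atan(y/2)/7 + 4*log(y^2 + 4)/7


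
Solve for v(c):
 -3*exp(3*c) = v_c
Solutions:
 v(c) = C1 - exp(3*c)


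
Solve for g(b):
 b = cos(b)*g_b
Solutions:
 g(b) = C1 + Integral(b/cos(b), b)


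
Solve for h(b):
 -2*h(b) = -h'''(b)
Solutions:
 h(b) = C3*exp(2^(1/3)*b) + (C1*sin(2^(1/3)*sqrt(3)*b/2) + C2*cos(2^(1/3)*sqrt(3)*b/2))*exp(-2^(1/3)*b/2)


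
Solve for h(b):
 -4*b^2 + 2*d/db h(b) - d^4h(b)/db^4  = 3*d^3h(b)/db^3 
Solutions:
 h(b) = C1 + 2*b^3/3 + 6*b + (C2 + C3*exp(-sqrt(3)*b) + C4*exp(sqrt(3)*b))*exp(-b)


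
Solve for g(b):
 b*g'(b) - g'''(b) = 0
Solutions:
 g(b) = C1 + Integral(C2*airyai(b) + C3*airybi(b), b)


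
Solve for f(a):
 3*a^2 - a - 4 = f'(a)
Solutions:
 f(a) = C1 + a^3 - a^2/2 - 4*a


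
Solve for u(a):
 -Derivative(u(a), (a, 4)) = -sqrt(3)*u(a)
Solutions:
 u(a) = C1*exp(-3^(1/8)*a) + C2*exp(3^(1/8)*a) + C3*sin(3^(1/8)*a) + C4*cos(3^(1/8)*a)


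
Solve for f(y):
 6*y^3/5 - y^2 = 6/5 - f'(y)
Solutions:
 f(y) = C1 - 3*y^4/10 + y^3/3 + 6*y/5


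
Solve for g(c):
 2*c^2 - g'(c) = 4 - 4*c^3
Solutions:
 g(c) = C1 + c^4 + 2*c^3/3 - 4*c


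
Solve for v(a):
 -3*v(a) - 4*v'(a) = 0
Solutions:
 v(a) = C1*exp(-3*a/4)


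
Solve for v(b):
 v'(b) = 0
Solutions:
 v(b) = C1


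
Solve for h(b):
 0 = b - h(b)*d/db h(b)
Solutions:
 h(b) = -sqrt(C1 + b^2)
 h(b) = sqrt(C1 + b^2)


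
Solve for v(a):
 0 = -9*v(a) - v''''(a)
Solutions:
 v(a) = (C1*sin(sqrt(6)*a/2) + C2*cos(sqrt(6)*a/2))*exp(-sqrt(6)*a/2) + (C3*sin(sqrt(6)*a/2) + C4*cos(sqrt(6)*a/2))*exp(sqrt(6)*a/2)


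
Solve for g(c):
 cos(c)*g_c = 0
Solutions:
 g(c) = C1


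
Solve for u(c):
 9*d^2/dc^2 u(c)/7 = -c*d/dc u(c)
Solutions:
 u(c) = C1 + C2*erf(sqrt(14)*c/6)


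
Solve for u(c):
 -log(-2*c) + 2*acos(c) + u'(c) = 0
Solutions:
 u(c) = C1 + c*log(-c) - 2*c*acos(c) - c + c*log(2) + 2*sqrt(1 - c^2)


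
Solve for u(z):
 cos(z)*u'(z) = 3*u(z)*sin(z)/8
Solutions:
 u(z) = C1/cos(z)^(3/8)


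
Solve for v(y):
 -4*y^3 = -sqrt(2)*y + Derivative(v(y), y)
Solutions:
 v(y) = C1 - y^4 + sqrt(2)*y^2/2


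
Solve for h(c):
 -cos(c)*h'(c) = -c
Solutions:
 h(c) = C1 + Integral(c/cos(c), c)


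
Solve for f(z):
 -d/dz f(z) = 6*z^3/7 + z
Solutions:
 f(z) = C1 - 3*z^4/14 - z^2/2


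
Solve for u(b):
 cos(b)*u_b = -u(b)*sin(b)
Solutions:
 u(b) = C1*cos(b)


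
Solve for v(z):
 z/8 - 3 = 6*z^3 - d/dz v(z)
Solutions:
 v(z) = C1 + 3*z^4/2 - z^2/16 + 3*z


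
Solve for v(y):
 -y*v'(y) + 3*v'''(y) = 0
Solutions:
 v(y) = C1 + Integral(C2*airyai(3^(2/3)*y/3) + C3*airybi(3^(2/3)*y/3), y)


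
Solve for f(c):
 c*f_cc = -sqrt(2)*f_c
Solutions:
 f(c) = C1 + C2*c^(1 - sqrt(2))


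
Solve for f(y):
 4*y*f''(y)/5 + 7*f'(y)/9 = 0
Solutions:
 f(y) = C1 + C2*y^(1/36)


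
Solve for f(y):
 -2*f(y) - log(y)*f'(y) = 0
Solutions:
 f(y) = C1*exp(-2*li(y))


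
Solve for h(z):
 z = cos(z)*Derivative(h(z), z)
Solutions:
 h(z) = C1 + Integral(z/cos(z), z)


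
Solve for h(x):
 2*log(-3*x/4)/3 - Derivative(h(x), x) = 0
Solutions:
 h(x) = C1 + 2*x*log(-x)/3 + 2*x*(-2*log(2) - 1 + log(3))/3


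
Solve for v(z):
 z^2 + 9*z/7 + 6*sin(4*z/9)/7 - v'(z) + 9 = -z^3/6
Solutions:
 v(z) = C1 + z^4/24 + z^3/3 + 9*z^2/14 + 9*z - 27*cos(4*z/9)/14


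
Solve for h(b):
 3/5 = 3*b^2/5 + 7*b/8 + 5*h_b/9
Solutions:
 h(b) = C1 - 9*b^3/25 - 63*b^2/80 + 27*b/25


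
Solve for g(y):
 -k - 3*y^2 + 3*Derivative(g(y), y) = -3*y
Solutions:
 g(y) = C1 + k*y/3 + y^3/3 - y^2/2


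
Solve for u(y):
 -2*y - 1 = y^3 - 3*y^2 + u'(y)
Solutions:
 u(y) = C1 - y^4/4 + y^3 - y^2 - y


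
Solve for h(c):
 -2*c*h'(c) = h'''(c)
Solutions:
 h(c) = C1 + Integral(C2*airyai(-2^(1/3)*c) + C3*airybi(-2^(1/3)*c), c)


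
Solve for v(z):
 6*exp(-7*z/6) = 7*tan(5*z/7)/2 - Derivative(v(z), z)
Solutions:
 v(z) = C1 + 49*log(tan(5*z/7)^2 + 1)/20 + 36*exp(-7*z/6)/7
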